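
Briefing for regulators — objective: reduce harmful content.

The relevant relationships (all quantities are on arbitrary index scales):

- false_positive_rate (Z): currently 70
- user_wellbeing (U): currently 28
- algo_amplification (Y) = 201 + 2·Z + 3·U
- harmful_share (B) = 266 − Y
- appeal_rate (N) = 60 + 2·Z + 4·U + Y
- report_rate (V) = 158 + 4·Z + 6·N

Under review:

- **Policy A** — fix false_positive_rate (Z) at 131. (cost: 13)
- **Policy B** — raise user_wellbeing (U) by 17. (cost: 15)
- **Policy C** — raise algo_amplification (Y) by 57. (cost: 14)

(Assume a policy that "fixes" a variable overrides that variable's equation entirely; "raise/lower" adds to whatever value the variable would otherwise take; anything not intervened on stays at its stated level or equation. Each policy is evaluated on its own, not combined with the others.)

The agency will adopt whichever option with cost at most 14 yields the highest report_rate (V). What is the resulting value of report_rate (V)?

Policy A (Z := 131):
  Z = 131
  U = 28
  Y = 201 + 2·131 + 3·28 = 547
  N = 60 + 2·131 + 4·28 + 547 = 981
  V = 158 + 4·131 + 6·981 = 6568
Policy C (Y + 57):
  Z = 70
  U = 28
  Y = 201 + 2·70 + 3·28 (+57 from intervention) = 482
  N = 60 + 2·70 + 4·28 + 482 = 794
  V = 158 + 4·70 + 6·794 = 5202
Comparing — Policy A: V=6568, Policy C: V=5202. Highest is 6568 (Policy A).

6568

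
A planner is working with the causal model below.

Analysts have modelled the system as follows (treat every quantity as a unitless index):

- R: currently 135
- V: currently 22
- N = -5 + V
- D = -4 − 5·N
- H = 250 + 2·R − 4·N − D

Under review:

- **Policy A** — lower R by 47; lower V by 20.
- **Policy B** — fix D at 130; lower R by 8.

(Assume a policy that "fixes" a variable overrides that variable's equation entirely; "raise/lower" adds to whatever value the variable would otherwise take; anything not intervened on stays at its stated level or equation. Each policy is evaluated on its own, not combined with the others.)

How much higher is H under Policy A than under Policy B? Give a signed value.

Policy A (R − 47, V − 20):
  R = 135 − 47 = 88
  V = 22 − 20 = 2
  N = -5 + 2 = -3
  D = -4 − 5·(-3) = 11
  H = 250 + 2·88 − 4·(-3) − 11 = 427
Policy B (D := 130, R − 8):
  R = 135 − 8 = 127
  V = 22
  N = -5 + 22 = 17
  D = 130
  H = 250 + 2·127 − 4·17 − 130 = 306
H: 427 − 306 = 121

121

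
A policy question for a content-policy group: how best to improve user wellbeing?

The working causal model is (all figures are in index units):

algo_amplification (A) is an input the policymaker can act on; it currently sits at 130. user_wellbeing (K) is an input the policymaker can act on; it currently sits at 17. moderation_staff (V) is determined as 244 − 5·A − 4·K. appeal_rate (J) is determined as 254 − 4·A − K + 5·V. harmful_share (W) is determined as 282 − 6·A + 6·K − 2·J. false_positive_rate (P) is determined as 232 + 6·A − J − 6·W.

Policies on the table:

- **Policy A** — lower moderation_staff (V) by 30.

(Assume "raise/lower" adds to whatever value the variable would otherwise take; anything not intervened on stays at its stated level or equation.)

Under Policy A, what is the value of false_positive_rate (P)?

Policy A (V − 30):
  A = 130
  K = 17
  V = 244 − 5·130 − 4·17 (−30 from intervention) = -504
  J = 254 − 4·130 − 17 + 5·(-504) = -2803
  W = 282 − 6·130 + 6·17 − 2·(-2803) = 5210
  P = 232 + 6·130 − (-2803) − 6·5210 = -27445

-27445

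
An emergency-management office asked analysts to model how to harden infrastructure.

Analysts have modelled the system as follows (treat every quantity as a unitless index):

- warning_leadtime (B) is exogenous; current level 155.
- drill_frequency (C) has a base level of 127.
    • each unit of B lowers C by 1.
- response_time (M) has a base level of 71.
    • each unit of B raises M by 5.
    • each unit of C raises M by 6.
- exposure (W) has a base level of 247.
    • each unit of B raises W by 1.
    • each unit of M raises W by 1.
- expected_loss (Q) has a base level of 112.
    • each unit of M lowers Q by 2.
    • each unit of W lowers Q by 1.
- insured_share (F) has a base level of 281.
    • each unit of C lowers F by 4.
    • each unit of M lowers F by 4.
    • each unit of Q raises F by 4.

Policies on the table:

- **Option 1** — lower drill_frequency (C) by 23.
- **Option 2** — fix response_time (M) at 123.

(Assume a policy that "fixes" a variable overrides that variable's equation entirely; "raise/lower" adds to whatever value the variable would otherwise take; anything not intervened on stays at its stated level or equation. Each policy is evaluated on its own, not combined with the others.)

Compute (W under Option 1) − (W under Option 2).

Option 1 (C − 23):
  B = 155
  C = 127 − 155 (−23 from intervention) = -51
  M = 71 + 5·155 + 6·(-51) = 540
  W = 247 + 155 + 540 = 942
Option 2 (M := 123):
  B = 155
  C = 127 − 155 = -28
  M = 123
  W = 247 + 155 + 123 = 525
W: 942 − 525 = 417

417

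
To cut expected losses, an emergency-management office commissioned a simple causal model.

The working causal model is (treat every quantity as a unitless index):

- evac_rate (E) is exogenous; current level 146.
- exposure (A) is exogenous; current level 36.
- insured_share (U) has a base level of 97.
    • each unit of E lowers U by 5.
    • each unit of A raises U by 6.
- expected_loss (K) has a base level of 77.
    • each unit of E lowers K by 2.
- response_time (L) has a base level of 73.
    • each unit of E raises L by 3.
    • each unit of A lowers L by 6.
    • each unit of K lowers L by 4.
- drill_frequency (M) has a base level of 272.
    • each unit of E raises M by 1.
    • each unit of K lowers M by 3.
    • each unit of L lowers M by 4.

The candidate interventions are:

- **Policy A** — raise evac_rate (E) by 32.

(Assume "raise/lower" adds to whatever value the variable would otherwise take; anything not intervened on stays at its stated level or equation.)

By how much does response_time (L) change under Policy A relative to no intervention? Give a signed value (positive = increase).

Baseline:
  E = 146
  A = 36
  K = 77 − 2·146 = -215
  L = 73 + 3·146 − 6·36 − 4·(-215) = 1155
Policy A (E + 32):
  E = 146 + 32 = 178
  A = 36
  K = 77 − 2·178 = -279
  L = 73 + 3·178 − 6·36 − 4·(-279) = 1507
Change in L: 1507 − 1155 = 352

352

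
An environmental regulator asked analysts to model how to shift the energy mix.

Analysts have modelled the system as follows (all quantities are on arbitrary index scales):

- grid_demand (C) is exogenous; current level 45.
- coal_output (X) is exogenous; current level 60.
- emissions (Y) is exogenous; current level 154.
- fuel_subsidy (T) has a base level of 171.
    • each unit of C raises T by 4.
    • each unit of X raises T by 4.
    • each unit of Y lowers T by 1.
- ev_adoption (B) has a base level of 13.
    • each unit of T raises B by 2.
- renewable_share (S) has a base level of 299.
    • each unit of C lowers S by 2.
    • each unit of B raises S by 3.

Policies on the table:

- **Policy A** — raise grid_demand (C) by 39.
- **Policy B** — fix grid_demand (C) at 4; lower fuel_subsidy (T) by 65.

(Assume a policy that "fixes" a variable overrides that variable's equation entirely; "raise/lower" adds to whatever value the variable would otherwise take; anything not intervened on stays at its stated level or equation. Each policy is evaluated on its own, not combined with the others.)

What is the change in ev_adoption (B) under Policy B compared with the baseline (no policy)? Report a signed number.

Baseline:
  C = 45
  X = 60
  Y = 154
  T = 171 + 4·45 + 4·60 − 154 = 437
  B = 13 + 2·437 = 887
Policy B (C := 4, T − 65):
  C = 4
  X = 60
  Y = 154
  T = 171 + 4·4 + 4·60 − 154 (−65 from intervention) = 208
  B = 13 + 2·208 = 429
Change in B: 429 − 887 = -458

-458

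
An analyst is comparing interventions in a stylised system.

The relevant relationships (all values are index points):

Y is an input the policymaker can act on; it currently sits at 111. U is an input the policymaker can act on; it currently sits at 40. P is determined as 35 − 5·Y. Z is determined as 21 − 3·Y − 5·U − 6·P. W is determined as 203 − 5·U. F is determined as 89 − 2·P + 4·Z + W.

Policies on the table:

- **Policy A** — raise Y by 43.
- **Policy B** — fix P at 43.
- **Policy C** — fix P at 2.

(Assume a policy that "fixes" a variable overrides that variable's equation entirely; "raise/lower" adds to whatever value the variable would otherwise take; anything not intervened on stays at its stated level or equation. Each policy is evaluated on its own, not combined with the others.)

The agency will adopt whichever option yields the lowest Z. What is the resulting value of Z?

-770

Policy A (Y + 43):
  Y = 111 + 43 = 154
  U = 40
  P = 35 − 5·154 = -735
  Z = 21 − 3·154 − 5·40 − 6·(-735) = 3769
Policy B (P := 43):
  Y = 111
  U = 40
  P = 43
  Z = 21 − 3·111 − 5·40 − 6·43 = -770
Policy C (P := 2):
  Y = 111
  U = 40
  P = 2
  Z = 21 − 3·111 − 5·40 − 6·2 = -524
Comparing — Policy A: Z=3769, Policy B: Z=-770, Policy C: Z=-524. Lowest is -770 (Policy B).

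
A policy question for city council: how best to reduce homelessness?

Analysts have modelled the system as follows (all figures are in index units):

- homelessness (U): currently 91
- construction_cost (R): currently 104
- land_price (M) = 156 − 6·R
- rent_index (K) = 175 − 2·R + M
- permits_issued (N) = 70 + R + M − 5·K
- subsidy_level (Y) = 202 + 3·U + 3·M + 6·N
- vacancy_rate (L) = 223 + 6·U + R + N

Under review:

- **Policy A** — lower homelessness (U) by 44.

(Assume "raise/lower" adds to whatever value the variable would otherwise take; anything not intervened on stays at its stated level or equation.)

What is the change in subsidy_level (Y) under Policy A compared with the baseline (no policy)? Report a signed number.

-132

Baseline:
  U = 91
  R = 104
  M = 156 − 6·104 = -468
  K = 175 − 2·104 + (-468) = -501
  N = 70 + 104 + (-468) − 5·(-501) = 2211
  Y = 202 + 3·91 + 3·(-468) + 6·2211 = 12337
Policy A (U − 44):
  U = 91 − 44 = 47
  R = 104
  M = 156 − 6·104 = -468
  K = 175 − 2·104 + (-468) = -501
  N = 70 + 104 + (-468) − 5·(-501) = 2211
  Y = 202 + 3·47 + 3·(-468) + 6·2211 = 12205
Change in Y: 12205 − 12337 = -132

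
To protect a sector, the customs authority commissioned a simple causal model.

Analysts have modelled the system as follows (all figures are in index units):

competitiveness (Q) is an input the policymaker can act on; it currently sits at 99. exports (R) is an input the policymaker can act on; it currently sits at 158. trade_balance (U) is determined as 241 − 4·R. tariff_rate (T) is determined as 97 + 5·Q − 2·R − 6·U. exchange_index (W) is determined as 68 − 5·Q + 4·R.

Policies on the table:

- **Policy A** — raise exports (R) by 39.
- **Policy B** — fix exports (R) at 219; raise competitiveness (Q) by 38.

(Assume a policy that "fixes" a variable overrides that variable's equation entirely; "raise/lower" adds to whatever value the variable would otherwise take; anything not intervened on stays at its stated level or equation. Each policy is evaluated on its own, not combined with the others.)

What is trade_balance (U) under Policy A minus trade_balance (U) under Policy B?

88

Policy A (R + 39):
  R = 158 + 39 = 197
  U = 241 − 4·197 = -547
Policy B (R := 219, Q + 38):
  R = 219
  U = 241 − 4·219 = -635
U: -547 − (-635) = 88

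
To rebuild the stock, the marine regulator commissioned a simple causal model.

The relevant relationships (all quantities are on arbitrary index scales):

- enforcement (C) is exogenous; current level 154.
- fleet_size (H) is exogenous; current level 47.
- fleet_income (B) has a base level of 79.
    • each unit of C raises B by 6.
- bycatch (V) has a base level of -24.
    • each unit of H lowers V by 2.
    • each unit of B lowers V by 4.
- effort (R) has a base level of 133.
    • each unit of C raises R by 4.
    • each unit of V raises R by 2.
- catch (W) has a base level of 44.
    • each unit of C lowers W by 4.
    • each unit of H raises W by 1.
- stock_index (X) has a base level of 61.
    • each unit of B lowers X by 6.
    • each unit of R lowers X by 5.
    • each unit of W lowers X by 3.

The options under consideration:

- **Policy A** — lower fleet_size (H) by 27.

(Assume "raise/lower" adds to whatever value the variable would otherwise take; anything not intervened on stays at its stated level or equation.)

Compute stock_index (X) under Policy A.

Policy A (H − 27):
  C = 154
  H = 47 − 27 = 20
  B = 79 + 6·154 = 1003
  V = -24 − 2·20 − 4·1003 = -4076
  R = 133 + 4·154 + 2·(-4076) = -7403
  W = 44 − 4·154 + 20 = -552
  X = 61 − 6·1003 − 5·(-7403) − 3·(-552) = 32714

32714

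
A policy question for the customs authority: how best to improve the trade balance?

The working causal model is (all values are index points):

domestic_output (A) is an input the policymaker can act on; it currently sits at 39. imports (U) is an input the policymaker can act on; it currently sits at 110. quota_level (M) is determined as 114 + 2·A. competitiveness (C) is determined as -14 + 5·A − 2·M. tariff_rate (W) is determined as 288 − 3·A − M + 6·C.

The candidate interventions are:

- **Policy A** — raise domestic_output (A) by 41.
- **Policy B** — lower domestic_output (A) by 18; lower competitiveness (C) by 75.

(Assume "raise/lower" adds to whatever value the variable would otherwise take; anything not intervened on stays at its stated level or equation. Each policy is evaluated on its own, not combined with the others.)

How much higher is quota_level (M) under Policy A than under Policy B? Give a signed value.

118

Policy A (A + 41):
  A = 39 + 41 = 80
  M = 114 + 2·80 = 274
Policy B (A − 18, C − 75):
  A = 39 − 18 = 21
  M = 114 + 2·21 = 156
M: 274 − 156 = 118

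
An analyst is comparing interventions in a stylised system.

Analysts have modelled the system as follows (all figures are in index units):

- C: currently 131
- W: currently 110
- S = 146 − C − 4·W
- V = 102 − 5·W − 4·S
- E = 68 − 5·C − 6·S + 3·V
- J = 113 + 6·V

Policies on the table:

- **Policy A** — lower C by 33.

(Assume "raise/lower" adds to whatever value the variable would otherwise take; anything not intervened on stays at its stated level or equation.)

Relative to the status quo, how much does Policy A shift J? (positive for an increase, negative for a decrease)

-792

Baseline:
  C = 131
  W = 110
  S = 146 − 131 − 4·110 = -425
  V = 102 − 5·110 − 4·(-425) = 1252
  J = 113 + 6·1252 = 7625
Policy A (C − 33):
  C = 131 − 33 = 98
  W = 110
  S = 146 − 98 − 4·110 = -392
  V = 102 − 5·110 − 4·(-392) = 1120
  J = 113 + 6·1120 = 6833
Change in J: 6833 − 7625 = -792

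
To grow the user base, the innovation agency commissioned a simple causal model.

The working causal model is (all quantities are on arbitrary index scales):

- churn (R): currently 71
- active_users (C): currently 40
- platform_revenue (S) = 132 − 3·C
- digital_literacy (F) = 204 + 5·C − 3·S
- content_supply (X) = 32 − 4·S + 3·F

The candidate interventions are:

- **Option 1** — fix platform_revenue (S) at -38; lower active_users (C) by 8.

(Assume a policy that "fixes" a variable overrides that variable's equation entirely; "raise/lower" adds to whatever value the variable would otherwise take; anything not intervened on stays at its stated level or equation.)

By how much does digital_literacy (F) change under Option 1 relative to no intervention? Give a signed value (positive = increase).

Baseline:
  C = 40
  S = 132 − 3·40 = 12
  F = 204 + 5·40 − 3·12 = 368
Option 1 (S := -38, C − 8):
  C = 40 − 8 = 32
  S = -38
  F = 204 + 5·32 − 3·(-38) = 478
Change in F: 478 − 368 = 110

110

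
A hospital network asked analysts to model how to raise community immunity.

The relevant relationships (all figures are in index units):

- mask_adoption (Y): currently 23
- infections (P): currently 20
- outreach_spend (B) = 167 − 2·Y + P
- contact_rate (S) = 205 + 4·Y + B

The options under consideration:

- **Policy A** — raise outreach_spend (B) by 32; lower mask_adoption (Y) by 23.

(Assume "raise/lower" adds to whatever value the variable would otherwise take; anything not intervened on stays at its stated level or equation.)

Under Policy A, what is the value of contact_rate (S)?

424

Policy A (B + 32, Y − 23):
  Y = 23 − 23 = 0
  P = 20
  B = 167 − 2·0 + 20 (+32 from intervention) = 219
  S = 205 + 4·0 + 219 = 424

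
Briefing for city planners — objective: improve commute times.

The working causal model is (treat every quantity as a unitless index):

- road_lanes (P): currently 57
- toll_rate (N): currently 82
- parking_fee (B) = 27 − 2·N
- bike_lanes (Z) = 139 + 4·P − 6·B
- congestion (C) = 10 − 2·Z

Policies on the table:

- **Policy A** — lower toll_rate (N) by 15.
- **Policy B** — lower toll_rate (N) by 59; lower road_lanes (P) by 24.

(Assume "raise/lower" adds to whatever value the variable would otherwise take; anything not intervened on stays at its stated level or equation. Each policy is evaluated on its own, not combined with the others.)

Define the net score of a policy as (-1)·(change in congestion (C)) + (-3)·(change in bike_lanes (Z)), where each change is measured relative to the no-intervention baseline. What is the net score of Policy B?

Baseline:
  P = 57
  N = 82
  B = 27 − 2·82 = -137
  Z = 139 + 4·57 − 6·(-137) = 1189
  C = 10 − 2·1189 = -2368
Policy B (N − 59, P − 24):
  P = 57 − 24 = 33
  N = 82 − 59 = 23
  B = 27 − 2·23 = -19
  Z = 139 + 4·33 − 6·(-19) = 385
  C = 10 − 2·385 = -760
ΔC = -760 − (-2368) = 1608; ΔZ = 385 − 1189 = -804
Score = (-1)·1608 + (-3)·(-804) = 804

804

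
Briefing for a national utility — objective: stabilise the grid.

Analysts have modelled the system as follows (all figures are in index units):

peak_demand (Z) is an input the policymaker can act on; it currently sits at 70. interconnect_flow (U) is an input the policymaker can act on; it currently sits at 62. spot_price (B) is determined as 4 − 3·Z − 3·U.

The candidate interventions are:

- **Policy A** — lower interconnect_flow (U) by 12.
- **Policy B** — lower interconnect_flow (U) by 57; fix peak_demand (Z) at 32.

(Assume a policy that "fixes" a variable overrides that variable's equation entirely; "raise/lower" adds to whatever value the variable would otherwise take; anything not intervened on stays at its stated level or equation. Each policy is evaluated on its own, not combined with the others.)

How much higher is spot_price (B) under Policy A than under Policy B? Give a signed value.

Policy A (U − 12):
  Z = 70
  U = 62 − 12 = 50
  B = 4 − 3·70 − 3·50 = -356
Policy B (U − 57, Z := 32):
  Z = 32
  U = 62 − 57 = 5
  B = 4 − 3·32 − 3·5 = -107
B: -356 − (-107) = -249

-249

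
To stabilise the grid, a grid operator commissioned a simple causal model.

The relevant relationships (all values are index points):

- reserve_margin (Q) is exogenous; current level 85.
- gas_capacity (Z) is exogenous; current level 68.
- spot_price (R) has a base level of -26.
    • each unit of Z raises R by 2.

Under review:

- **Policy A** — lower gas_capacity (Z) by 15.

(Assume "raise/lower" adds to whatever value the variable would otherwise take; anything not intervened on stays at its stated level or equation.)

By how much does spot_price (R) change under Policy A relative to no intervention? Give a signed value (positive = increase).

-30

Baseline:
  Z = 68
  R = -26 + 2·68 = 110
Policy A (Z − 15):
  Z = 68 − 15 = 53
  R = -26 + 2·53 = 80
Change in R: 80 − 110 = -30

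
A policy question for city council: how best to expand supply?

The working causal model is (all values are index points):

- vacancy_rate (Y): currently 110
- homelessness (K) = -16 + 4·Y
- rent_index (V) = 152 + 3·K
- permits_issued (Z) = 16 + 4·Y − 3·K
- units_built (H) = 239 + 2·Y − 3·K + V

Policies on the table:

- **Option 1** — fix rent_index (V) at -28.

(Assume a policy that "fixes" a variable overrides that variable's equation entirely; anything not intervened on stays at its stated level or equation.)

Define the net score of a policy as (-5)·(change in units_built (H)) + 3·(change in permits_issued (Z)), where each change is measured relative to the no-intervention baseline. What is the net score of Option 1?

Baseline:
  Y = 110
  K = -16 + 4·110 = 424
  V = 152 + 3·424 = 1424
  Z = 16 + 4·110 − 3·424 = -816
  H = 239 + 2·110 − 3·424 + 1424 = 611
Option 1 (V := -28):
  Y = 110
  K = -16 + 4·110 = 424
  V = -28
  Z = 16 + 4·110 − 3·424 = -816
  H = 239 + 2·110 − 3·424 + (-28) = -841
ΔH = -841 − 611 = -1452; ΔZ = -816 − (-816) = 0
Score = (-5)·(-1452) + 3·0 = 7260

7260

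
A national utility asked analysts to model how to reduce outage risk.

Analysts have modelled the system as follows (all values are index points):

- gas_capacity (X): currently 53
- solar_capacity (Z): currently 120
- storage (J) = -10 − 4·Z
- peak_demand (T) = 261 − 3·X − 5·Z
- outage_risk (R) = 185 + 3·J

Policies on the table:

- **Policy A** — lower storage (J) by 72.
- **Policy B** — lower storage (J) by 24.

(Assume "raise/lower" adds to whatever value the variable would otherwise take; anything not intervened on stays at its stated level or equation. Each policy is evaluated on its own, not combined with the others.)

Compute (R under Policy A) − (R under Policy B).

-144

Policy A (J − 72):
  Z = 120
  J = -10 − 4·120 (−72 from intervention) = -562
  R = 185 + 3·(-562) = -1501
Policy B (J − 24):
  Z = 120
  J = -10 − 4·120 (−24 from intervention) = -514
  R = 185 + 3·(-514) = -1357
R: -1501 − (-1357) = -144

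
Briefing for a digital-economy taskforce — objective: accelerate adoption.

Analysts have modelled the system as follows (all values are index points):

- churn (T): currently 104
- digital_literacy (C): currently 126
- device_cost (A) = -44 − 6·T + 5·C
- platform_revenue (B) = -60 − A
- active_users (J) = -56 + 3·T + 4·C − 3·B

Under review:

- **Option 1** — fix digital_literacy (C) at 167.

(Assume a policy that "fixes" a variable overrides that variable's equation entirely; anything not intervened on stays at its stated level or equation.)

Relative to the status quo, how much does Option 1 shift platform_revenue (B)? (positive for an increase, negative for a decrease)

-205

Baseline:
  T = 104
  C = 126
  A = -44 − 6·104 + 5·126 = -38
  B = -60 − (-38) = -22
Option 1 (C := 167):
  T = 104
  C = 167
  A = -44 − 6·104 + 5·167 = 167
  B = -60 − 167 = -227
Change in B: -227 − (-22) = -205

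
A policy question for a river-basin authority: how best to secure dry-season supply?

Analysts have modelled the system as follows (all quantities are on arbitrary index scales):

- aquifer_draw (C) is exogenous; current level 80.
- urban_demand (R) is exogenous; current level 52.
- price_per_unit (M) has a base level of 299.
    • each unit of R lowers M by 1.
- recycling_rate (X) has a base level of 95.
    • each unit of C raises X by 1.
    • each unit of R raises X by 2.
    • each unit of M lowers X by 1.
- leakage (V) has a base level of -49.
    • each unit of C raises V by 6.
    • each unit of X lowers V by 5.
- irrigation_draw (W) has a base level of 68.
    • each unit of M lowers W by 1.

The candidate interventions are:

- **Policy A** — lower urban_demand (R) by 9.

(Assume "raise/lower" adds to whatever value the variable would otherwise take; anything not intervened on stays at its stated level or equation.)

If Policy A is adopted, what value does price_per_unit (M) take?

256

Policy A (R − 9):
  R = 52 − 9 = 43
  M = 299 − 43 = 256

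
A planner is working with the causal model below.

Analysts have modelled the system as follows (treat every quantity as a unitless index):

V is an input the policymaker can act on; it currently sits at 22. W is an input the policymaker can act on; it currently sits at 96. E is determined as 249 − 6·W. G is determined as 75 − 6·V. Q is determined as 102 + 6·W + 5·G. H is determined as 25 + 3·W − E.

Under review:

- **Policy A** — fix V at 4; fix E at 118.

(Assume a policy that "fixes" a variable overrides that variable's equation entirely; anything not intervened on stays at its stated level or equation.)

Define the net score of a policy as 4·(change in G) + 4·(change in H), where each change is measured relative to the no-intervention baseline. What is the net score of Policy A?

Baseline:
  V = 22
  W = 96
  E = 249 − 6·96 = -327
  G = 75 − 6·22 = -57
  H = 25 + 3·96 − (-327) = 640
Policy A (V := 4, E := 118):
  V = 4
  W = 96
  E = 118
  G = 75 − 6·4 = 51
  H = 25 + 3·96 − 118 = 195
ΔG = 51 − (-57) = 108; ΔH = 195 − 640 = -445
Score = 4·108 + 4·(-445) = -1348

-1348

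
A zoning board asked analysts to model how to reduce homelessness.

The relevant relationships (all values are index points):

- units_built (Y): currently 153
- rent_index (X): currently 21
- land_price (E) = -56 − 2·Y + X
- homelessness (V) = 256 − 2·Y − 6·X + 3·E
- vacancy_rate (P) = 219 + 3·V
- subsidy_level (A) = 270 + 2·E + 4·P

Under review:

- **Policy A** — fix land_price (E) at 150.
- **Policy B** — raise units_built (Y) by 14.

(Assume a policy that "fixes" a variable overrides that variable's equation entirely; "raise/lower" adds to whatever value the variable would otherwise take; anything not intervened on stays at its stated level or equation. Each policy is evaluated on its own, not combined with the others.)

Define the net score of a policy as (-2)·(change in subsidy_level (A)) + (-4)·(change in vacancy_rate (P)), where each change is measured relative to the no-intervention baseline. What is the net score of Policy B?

Baseline:
  Y = 153
  X = 21
  E = -56 − 2·153 + 21 = -341
  V = 256 − 2·153 − 6·21 + 3·(-341) = -1199
  P = 219 + 3·(-1199) = -3378
  A = 270 + 2·(-341) + 4·(-3378) = -13924
Policy B (Y + 14):
  Y = 153 + 14 = 167
  X = 21
  E = -56 − 2·167 + 21 = -369
  V = 256 − 2·167 − 6·21 + 3·(-369) = -1311
  P = 219 + 3·(-1311) = -3714
  A = 270 + 2·(-369) + 4·(-3714) = -15324
ΔA = -15324 − (-13924) = -1400; ΔP = -3714 − (-3378) = -336
Score = (-2)·(-1400) + (-4)·(-336) = 4144

4144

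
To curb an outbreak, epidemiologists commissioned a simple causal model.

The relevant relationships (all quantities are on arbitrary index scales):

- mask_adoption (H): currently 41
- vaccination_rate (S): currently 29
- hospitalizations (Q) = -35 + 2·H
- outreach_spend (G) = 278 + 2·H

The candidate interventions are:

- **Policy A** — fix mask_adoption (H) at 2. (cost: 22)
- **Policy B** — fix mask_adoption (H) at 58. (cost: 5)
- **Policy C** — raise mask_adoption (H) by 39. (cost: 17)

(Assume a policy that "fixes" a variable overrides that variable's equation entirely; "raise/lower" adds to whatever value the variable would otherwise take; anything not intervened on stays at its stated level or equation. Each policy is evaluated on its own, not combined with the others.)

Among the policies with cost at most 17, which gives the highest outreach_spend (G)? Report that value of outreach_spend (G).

Policy B (H := 58):
  H = 58
  G = 278 + 2·58 = 394
Policy C (H + 39):
  H = 41 + 39 = 80
  G = 278 + 2·80 = 438
Comparing — Policy B: G=394, Policy C: G=438. Highest is 438 (Policy C).

438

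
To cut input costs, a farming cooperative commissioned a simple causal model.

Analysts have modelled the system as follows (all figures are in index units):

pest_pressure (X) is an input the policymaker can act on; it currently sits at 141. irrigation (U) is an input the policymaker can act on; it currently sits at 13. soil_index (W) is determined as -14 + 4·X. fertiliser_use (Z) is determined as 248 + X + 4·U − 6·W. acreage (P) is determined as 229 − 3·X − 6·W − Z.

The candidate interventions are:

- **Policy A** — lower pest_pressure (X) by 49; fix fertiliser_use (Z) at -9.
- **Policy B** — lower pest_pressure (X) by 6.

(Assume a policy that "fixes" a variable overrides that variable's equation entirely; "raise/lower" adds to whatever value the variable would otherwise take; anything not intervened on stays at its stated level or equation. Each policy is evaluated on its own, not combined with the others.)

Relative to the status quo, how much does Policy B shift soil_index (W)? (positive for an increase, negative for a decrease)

-24

Baseline:
  X = 141
  W = -14 + 4·141 = 550
Policy B (X − 6):
  X = 141 − 6 = 135
  W = -14 + 4·135 = 526
Change in W: 526 − 550 = -24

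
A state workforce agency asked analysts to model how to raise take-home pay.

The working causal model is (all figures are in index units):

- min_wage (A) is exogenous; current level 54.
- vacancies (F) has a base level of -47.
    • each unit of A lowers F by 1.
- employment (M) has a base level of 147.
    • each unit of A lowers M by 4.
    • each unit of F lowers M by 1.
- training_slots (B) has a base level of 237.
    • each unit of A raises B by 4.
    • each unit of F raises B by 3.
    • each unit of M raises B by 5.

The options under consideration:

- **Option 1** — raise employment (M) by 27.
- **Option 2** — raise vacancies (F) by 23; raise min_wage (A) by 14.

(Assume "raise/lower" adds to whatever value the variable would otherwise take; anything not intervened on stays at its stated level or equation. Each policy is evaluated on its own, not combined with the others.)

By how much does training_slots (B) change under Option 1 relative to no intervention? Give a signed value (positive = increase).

Baseline:
  A = 54
  F = -47 − 54 = -101
  M = 147 − 4·54 − (-101) = 32
  B = 237 + 4·54 + 3·(-101) + 5·32 = 310
Option 1 (M + 27):
  A = 54
  F = -47 − 54 = -101
  M = 147 − 4·54 − (-101) (+27 from intervention) = 59
  B = 237 + 4·54 + 3·(-101) + 5·59 = 445
Change in B: 445 − 310 = 135

135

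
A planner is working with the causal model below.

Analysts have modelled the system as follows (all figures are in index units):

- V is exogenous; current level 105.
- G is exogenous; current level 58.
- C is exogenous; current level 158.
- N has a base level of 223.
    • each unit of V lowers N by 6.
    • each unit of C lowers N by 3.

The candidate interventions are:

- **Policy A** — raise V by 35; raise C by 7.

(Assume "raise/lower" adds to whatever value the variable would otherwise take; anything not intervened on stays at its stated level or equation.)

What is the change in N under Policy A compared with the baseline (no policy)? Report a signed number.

Baseline:
  V = 105
  C = 158
  N = 223 − 6·105 − 3·158 = -881
Policy A (V + 35, C + 7):
  V = 105 + 35 = 140
  C = 158 + 7 = 165
  N = 223 − 6·140 − 3·165 = -1112
Change in N: -1112 − (-881) = -231

-231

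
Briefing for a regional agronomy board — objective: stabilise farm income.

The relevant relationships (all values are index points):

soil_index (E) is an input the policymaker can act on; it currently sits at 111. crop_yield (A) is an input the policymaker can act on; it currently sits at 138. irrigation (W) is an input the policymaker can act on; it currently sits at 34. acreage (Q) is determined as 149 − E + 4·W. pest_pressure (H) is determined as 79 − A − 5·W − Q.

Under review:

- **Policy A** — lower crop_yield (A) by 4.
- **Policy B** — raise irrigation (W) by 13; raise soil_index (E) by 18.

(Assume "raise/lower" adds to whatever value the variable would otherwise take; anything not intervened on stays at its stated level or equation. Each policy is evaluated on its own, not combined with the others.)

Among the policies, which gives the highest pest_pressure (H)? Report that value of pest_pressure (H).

-399

Policy A (A − 4):
  E = 111
  A = 138 − 4 = 134
  W = 34
  Q = 149 − 111 + 4·34 = 174
  H = 79 − 134 − 5·34 − 174 = -399
Policy B (W + 13, E + 18):
  E = 111 + 18 = 129
  A = 138
  W = 34 + 13 = 47
  Q = 149 − 129 + 4·47 = 208
  H = 79 − 138 − 5·47 − 208 = -502
Comparing — Policy A: H=-399, Policy B: H=-502. Highest is -399 (Policy A).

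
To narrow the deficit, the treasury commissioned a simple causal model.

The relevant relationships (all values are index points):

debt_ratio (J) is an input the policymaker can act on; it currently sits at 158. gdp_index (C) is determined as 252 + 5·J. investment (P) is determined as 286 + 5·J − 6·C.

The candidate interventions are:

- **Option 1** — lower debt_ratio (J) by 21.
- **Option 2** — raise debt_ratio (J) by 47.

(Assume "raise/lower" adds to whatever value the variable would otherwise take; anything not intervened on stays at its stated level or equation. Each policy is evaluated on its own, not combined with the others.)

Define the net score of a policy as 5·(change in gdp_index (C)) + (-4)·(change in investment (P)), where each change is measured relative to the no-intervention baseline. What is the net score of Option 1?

Baseline:
  J = 158
  C = 252 + 5·158 = 1042
  P = 286 + 5·158 − 6·1042 = -5176
Option 1 (J − 21):
  J = 158 − 21 = 137
  C = 252 + 5·137 = 937
  P = 286 + 5·137 − 6·937 = -4651
ΔC = 937 − 1042 = -105; ΔP = -4651 − (-5176) = 525
Score = 5·(-105) + (-4)·525 = -2625

-2625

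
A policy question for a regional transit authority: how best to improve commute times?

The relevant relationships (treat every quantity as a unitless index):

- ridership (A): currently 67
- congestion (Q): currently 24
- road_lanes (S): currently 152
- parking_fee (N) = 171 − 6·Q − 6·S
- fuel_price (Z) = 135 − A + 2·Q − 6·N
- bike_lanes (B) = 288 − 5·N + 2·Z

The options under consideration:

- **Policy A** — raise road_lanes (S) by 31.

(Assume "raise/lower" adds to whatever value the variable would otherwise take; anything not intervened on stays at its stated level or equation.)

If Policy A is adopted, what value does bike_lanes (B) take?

18727

Policy A (S + 31):
  A = 67
  Q = 24
  S = 152 + 31 = 183
  N = 171 − 6·24 − 6·183 = -1071
  Z = 135 − 67 + 2·24 − 6·(-1071) = 6542
  B = 288 − 5·(-1071) + 2·6542 = 18727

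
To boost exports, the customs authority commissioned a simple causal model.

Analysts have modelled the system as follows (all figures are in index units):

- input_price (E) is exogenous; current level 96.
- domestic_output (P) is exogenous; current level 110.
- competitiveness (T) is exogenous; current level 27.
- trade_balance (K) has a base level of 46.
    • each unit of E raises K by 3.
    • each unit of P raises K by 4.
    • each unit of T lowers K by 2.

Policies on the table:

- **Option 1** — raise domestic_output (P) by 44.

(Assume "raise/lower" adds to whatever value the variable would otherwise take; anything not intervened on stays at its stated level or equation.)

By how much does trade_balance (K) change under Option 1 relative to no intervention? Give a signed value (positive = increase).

Baseline:
  E = 96
  P = 110
  T = 27
  K = 46 + 3·96 + 4·110 − 2·27 = 720
Option 1 (P + 44):
  E = 96
  P = 110 + 44 = 154
  T = 27
  K = 46 + 3·96 + 4·154 − 2·27 = 896
Change in K: 896 − 720 = 176

176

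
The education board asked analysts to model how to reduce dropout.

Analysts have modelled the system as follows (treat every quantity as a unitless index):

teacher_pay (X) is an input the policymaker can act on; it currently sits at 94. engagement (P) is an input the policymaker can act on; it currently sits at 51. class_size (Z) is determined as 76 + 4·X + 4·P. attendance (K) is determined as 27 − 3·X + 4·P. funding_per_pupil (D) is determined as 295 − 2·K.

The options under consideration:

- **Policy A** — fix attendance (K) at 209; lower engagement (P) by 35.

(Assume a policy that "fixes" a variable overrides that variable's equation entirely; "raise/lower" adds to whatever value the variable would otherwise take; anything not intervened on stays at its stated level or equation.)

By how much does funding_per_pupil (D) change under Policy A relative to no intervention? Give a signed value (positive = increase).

-520

Baseline:
  X = 94
  P = 51
  K = 27 − 3·94 + 4·51 = -51
  D = 295 − 2·(-51) = 397
Policy A (K := 209, P − 35):
  X = 94
  P = 51 − 35 = 16
  K = 209
  D = 295 − 2·209 = -123
Change in D: -123 − 397 = -520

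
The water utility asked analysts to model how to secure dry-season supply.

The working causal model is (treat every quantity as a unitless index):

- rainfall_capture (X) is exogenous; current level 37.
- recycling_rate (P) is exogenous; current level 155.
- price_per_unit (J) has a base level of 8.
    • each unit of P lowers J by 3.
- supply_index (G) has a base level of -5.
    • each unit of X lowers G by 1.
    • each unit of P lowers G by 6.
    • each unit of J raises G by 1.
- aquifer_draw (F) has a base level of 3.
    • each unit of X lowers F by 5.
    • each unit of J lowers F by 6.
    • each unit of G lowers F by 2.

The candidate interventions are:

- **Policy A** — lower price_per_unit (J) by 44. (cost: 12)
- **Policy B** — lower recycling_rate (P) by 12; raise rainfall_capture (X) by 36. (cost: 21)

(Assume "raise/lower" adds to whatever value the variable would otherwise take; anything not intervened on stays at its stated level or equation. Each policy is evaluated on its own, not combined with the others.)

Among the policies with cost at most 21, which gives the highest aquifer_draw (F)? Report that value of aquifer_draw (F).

Policy A (J − 44):
  X = 37
  P = 155
  J = 8 − 3·155 (−44 from intervention) = -501
  G = -5 − 37 − 6·155 + (-501) = -1473
  F = 3 − 5·37 − 6·(-501) − 2·(-1473) = 5770
Policy B (P − 12, X + 36):
  X = 37 + 36 = 73
  P = 155 − 12 = 143
  J = 8 − 3·143 = -421
  G = -5 − 73 − 6·143 + (-421) = -1357
  F = 3 − 5·73 − 6·(-421) − 2·(-1357) = 4878
Comparing — Policy A: F=5770, Policy B: F=4878. Highest is 5770 (Policy A).

5770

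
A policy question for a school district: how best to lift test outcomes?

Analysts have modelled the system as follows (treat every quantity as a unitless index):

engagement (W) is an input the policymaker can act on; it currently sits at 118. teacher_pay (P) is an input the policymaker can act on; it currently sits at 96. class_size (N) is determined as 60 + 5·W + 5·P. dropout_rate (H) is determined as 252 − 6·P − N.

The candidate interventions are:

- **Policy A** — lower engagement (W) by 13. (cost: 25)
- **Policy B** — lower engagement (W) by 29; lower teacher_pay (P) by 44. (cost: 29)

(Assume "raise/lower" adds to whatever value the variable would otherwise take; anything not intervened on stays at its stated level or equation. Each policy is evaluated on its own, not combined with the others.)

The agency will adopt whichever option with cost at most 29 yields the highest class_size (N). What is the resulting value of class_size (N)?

Policy A (W − 13):
  W = 118 − 13 = 105
  P = 96
  N = 60 + 5·105 + 5·96 = 1065
Policy B (W − 29, P − 44):
  W = 118 − 29 = 89
  P = 96 − 44 = 52
  N = 60 + 5·89 + 5·52 = 765
Comparing — Policy A: N=1065, Policy B: N=765. Highest is 1065 (Policy A).

1065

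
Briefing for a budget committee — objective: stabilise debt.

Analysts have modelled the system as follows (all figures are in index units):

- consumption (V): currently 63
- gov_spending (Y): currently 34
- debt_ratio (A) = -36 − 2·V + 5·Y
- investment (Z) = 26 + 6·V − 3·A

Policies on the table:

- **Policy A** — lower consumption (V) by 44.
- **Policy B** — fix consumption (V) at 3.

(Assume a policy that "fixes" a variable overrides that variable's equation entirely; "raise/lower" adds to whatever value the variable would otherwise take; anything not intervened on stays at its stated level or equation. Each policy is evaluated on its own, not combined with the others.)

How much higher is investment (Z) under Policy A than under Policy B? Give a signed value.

192

Policy A (V − 44):
  V = 63 − 44 = 19
  Y = 34
  A = -36 − 2·19 + 5·34 = 96
  Z = 26 + 6·19 − 3·96 = -148
Policy B (V := 3):
  V = 3
  Y = 34
  A = -36 − 2·3 + 5·34 = 128
  Z = 26 + 6·3 − 3·128 = -340
Z: -148 − (-340) = 192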